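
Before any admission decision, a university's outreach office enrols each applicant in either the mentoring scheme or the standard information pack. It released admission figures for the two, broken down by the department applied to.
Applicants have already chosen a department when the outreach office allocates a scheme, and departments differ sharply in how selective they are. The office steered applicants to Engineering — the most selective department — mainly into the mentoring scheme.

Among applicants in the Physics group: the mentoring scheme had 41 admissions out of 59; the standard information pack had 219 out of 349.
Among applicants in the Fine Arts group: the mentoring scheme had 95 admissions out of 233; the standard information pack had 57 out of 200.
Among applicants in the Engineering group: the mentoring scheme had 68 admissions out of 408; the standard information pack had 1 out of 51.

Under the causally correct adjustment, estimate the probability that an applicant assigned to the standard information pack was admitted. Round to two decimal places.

Within every department level the mentoring scheme has the higher rate, yet pooled the standard information pack does — Simpson's reversal.
Department differs across outreach schemes for reasons unrelated to any effect of the outreach scheme itself, and it separately predicts the outcome — a classic confounder. We must compare within department levels.
Standardising the standard information pack to the population department mix: 0.314·219/349 + 0.333·57/200 + 0.353·1/51 = 0.299.

0.30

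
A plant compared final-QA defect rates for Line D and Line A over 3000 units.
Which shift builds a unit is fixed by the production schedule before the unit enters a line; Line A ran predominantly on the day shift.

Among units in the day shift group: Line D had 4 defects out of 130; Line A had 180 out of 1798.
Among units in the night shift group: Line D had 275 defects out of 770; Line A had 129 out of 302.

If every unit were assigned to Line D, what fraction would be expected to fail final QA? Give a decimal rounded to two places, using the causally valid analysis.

0.15

Line D is lower inside every shift stratum but Line A is lower in aggregate. Whether to stratify depends on how shift relates to the line.
Nothing the line does changes shift; the imbalance is an allocation artefact. With shift also predicting the outcome, the pooled figure is confounded, and the within-stratum comparison is the causal one.
Standardising Line D to the population shift mix: 0.643·4/130 + 0.357·275/770 = 0.147.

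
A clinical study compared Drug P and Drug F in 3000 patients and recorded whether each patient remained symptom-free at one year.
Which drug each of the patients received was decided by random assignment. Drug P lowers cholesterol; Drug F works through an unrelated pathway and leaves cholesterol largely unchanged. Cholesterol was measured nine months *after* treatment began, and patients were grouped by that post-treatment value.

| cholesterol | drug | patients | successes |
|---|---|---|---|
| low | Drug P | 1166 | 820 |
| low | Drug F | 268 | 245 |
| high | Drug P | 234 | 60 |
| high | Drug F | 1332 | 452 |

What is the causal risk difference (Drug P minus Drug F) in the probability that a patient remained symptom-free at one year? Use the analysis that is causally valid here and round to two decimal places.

+0.19

Within every cholesterol level Drug F has the higher rate, yet pooled Drug P does — Simpson's reversal.
Cholesterol here is a post-treatment variable shaped by the drug; conditioning on it would introduce bias rather than remove it. The overall comparison is the causal one.
The causal difference is the pooled difference: 0.629 − 0.436 = +0.193.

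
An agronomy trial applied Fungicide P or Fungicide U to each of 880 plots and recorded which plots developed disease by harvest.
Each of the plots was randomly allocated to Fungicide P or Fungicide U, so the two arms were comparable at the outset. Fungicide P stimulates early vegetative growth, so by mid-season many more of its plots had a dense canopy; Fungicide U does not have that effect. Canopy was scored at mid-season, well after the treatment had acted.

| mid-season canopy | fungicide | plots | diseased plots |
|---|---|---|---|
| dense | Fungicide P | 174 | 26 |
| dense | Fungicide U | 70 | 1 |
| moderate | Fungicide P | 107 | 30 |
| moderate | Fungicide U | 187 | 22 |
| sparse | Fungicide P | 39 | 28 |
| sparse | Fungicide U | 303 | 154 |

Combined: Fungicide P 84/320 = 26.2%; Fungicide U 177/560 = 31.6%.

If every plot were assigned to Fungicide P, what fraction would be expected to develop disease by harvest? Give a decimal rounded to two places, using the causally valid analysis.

Mid-season canopy is recorded after the fungicide and is itself shifted by it — it sits on the causal path from fungicide to outcome. Conditioning on a mediator would strip out part of the effect we want; the pooled comparison gives the total causal effect.
So P(outcome | do(Fungicide P)) is just the pooled rate for Fungicide P: 84/320 = 0.263.

0.26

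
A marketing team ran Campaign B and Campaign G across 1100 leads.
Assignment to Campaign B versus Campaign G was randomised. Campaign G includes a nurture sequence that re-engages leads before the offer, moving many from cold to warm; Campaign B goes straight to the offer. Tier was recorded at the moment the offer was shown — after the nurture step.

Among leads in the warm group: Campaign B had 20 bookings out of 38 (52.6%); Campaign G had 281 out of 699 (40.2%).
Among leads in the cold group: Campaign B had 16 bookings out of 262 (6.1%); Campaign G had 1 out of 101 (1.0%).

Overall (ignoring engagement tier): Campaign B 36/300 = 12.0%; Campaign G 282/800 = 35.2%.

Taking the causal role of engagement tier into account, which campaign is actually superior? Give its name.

Campaign G

Engagement tier lies on the pathway campaign → engagement tier → outcome, so adjusting for it blocks the indirect effect. For the total causal effect of campaign, use the unadjusted pooled rates.
Pooled: Campaign B 12.0% vs Campaign G 35.2%; Campaign G is higher overall.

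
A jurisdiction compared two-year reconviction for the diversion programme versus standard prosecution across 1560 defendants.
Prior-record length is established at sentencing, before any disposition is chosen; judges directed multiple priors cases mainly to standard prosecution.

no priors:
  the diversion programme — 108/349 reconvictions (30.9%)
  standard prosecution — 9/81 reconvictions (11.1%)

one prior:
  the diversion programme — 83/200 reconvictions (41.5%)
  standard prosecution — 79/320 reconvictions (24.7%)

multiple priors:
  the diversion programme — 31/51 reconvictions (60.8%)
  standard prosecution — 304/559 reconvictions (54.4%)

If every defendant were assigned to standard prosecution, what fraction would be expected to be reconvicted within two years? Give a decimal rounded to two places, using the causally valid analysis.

0.33

standard prosecution is lower inside every prior-record length stratum but the diversion programme is lower in aggregate. Whether to stratify depends on how prior-record length relates to the disposition.
Prior-record length is set before the disposition has any effect — it is not caused by the disposition — and it independently drives the outcome. That makes it a confounder, so the causal comparison is within prior-record length levels.
Standardising standard prosecution to the population prior-record length mix: 0.276·9/81 + 0.333·79/320 + 0.391·304/559 = 0.326.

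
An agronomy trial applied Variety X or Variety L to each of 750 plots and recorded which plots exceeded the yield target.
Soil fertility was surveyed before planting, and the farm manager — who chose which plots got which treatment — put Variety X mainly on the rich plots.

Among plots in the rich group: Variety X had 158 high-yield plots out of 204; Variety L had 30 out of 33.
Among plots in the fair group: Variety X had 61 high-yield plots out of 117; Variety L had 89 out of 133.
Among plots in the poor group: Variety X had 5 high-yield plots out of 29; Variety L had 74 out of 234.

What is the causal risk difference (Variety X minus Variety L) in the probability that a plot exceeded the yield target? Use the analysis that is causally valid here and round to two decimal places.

The stratified and pooled comparisons disagree (Variety L wins within each soil fertility; Variety X wins overall), so the answer turns on the causal role of soil fertility.
The imbalance in soil fertility arose from how plots were allocated, not from anything the variety did; and soil fertility independently affects the outcome. The pooled gap is confounded — condition on soil fertility.
Adjusting over the population distribution of soil fertility: 0.316·(0.775−0.909) + 0.333·(0.521−0.669) + 0.351·(0.172−0.316) = -0.142.

-0.14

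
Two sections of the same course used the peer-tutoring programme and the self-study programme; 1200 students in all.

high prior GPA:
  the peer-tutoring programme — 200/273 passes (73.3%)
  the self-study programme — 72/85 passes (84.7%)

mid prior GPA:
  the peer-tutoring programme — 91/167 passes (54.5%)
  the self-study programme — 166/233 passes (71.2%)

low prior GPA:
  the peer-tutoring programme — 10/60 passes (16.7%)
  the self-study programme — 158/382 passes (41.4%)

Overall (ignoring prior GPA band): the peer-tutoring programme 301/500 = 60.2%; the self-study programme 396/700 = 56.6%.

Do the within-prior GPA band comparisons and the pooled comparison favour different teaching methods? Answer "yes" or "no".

Within each prior GPA band level (high prior GPA 73.3% vs 84.7%; mid prior GPA 54.5% vs 71.2%; low prior GPA 16.7% vs 41.4%), the self-study programme has the higher rate every time. Pooled: 60.2% vs 56.6% — the peer-tutoring programme has the higher rate overall. The two comparisons disagree.

yes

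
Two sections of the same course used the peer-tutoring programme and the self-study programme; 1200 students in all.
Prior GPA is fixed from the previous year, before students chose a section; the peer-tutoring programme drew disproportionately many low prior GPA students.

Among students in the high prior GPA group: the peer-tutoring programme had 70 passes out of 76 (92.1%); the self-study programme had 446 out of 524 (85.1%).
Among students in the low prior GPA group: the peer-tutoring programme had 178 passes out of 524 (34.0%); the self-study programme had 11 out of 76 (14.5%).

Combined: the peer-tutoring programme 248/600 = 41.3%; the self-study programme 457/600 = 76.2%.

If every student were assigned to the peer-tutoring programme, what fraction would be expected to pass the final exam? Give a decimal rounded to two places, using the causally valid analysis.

Within every prior GPA band level the peer-tutoring programme has the higher rate, yet pooled the self-study programme does — Simpson's reversal.
Prior GPA band differs across teaching methods for reasons unrelated to any effect of the teaching method itself, and it separately predicts the outcome — a classic confounder. We must compare within prior GPA band levels.
Standardising the peer-tutoring programme to the population prior GPA band mix: 0.500·70/76 + 0.500·178/524 = 0.630.

0.63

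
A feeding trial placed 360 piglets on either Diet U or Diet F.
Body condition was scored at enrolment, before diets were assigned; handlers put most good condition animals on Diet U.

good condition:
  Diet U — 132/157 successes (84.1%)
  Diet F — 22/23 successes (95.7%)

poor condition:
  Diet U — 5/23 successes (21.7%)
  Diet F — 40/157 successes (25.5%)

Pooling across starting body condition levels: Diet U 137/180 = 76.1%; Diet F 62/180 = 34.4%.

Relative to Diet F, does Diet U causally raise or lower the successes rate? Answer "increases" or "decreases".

The imbalance in starting body condition arose from how piglets were allocated, not from anything the diet did; and starting body condition independently affects the outcome. The pooled gap is confounded — condition on starting body condition.
Within each level — good condition: 84.1% vs 95.7%; poor condition: 21.7% vs 25.5% — Diet F is higher every time.

decreases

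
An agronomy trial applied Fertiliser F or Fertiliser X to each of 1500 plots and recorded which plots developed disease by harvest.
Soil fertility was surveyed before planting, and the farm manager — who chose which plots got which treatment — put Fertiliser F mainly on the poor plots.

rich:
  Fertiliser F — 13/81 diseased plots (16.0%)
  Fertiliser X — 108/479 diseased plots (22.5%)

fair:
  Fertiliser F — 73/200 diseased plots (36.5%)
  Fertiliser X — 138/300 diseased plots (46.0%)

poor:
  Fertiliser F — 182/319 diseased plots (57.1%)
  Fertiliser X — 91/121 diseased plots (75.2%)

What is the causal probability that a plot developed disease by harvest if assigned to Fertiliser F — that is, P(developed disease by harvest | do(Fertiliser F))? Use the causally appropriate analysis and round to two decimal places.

Fertiliser F is lower inside every soil fertility stratum but Fertiliser X is lower in aggregate. Whether to stratify depends on how soil fertility relates to the fertiliser.
Nothing the fertiliser does changes soil fertility; the imbalance is an allocation artefact. With soil fertility also predicting the outcome, the pooled figure is confounded, and the within-stratum comparison is the causal one.
Standardising Fertiliser F to the population soil fertility mix: 0.373·13/81 + 0.333·73/200 + 0.293·182/319 = 0.349.

0.35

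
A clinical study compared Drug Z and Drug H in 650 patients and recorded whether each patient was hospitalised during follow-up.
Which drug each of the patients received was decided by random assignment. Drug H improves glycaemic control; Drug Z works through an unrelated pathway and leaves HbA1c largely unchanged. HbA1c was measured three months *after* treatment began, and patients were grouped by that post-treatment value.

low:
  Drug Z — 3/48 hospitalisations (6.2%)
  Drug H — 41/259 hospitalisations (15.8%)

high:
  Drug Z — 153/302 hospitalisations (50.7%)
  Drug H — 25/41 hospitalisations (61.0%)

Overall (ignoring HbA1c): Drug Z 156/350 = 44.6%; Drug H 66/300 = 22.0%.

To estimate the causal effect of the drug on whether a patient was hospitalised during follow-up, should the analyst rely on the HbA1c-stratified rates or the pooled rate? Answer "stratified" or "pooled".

Drug Z is lower inside every HbA1c stratum but Drug H is lower in aggregate. Whether to stratify depends on how HbA1c relates to the drug.
The distribution of HbA1c is itself part of what the drug does — it is an intermediate outcome. Holding it fixed would remove that part of the effect; the total effect is the pooled difference.
Pooled: Drug Z 44.6% vs Drug H 22.0%; Drug H is lower overall.

pooled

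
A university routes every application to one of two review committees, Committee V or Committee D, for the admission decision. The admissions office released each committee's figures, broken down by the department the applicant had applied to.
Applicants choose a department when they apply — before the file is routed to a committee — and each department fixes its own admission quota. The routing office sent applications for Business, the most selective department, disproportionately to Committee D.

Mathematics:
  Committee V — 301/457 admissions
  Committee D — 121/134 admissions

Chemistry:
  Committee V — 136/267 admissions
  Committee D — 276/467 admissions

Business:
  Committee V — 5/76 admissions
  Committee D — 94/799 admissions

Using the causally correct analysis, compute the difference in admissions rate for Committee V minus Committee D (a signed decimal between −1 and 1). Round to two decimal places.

Within every department level Committee D has the higher rate, yet pooled Committee V does — Simpson's reversal.
Department differs across review committees for reasons unrelated to any effect of the review committee itself, and it separately predicts the outcome — a classic confounder. We must compare within department levels.
Adjusting over the population distribution of department: 0.269·(0.659−0.903) + 0.334·(0.509−0.591) + 0.398·(0.066−0.118) = -0.114.

-0.11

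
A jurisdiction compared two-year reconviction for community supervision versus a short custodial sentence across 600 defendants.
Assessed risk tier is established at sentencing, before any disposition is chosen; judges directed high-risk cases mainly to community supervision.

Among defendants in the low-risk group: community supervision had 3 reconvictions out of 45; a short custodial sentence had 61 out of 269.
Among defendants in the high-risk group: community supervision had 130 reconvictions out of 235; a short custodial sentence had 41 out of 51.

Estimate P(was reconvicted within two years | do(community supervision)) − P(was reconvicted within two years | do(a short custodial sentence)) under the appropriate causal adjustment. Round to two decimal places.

community supervision is lower inside every assessed risk tier stratum but a short custodial sentence is lower in aggregate. Whether to stratify depends on how assessed risk tier relates to the disposition.
Here assessed risk tier is a common cause — it drives both which disposition a case falls under and the outcome. The crude comparison mixes populations; the stratum-specific rates are the causally relevant ones.
Adjusting over the population distribution of assessed risk tier: 0.523·(0.067−0.227) + 0.477·(0.553−0.804) = -0.203.

-0.20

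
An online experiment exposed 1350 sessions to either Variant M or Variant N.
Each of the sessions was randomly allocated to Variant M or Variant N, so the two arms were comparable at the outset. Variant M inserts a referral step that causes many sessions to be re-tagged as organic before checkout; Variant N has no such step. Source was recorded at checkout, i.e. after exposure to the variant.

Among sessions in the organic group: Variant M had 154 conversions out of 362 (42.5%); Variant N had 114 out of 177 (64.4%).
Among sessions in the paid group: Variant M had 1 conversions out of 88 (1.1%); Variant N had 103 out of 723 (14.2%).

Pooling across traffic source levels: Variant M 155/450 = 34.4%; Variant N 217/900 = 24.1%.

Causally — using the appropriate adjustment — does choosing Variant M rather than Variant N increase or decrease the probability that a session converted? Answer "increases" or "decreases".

Within every traffic source level Variant N has the higher rate, yet pooled Variant M does — Simpson's reversal.
Traffic source is recorded after the variant and is itself shifted by it — it sits on the causal path from variant to outcome. Conditioning on a mediator would strip out part of the effect we want; the pooled comparison gives the total causal effect.
Pooled: Variant M 34.4% vs Variant N 24.1%; Variant M is higher overall.

increases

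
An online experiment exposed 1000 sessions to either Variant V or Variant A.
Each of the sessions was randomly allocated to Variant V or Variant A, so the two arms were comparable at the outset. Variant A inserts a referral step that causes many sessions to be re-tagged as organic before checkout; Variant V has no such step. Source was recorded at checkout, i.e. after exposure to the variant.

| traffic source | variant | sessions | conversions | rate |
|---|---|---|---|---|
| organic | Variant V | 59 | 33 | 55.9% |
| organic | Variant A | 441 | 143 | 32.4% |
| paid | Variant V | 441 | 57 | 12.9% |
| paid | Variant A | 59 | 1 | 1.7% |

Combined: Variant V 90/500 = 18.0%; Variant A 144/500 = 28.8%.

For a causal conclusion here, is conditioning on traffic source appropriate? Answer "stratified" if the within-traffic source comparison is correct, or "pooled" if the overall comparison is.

Variant V is higher inside every traffic source stratum but Variant A is higher in aggregate. Whether to stratify depends on how traffic source relates to the variant.
Because the variant influences traffic source, traffic source is a post-treatment mediator, not a confounder. Stratifying on it would bias the estimate; the causal effect is the crude pooled difference.
Pooled: Variant V 18.0% vs Variant A 28.8%; Variant A is higher overall.

pooled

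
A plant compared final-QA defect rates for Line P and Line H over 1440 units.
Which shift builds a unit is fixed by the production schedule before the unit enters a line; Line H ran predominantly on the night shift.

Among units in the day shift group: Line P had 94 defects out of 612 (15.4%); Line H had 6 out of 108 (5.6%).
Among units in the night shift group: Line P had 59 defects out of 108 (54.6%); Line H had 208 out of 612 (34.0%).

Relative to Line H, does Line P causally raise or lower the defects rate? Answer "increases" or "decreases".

increases

Line H is lower inside every shift stratum but Line P is lower in aggregate. Whether to stratify depends on how shift relates to the line.
Shift satisfies the back-door criterion: it is not a descendant of the line, and it blocks the spurious path from line to outcome. Adjusting for it (i.e., using the within-shift rates) gives the causal effect.
Within each level — day shift: 15.4% vs 5.6%; night shift: 54.6% vs 34.0% — Line H is lower every time.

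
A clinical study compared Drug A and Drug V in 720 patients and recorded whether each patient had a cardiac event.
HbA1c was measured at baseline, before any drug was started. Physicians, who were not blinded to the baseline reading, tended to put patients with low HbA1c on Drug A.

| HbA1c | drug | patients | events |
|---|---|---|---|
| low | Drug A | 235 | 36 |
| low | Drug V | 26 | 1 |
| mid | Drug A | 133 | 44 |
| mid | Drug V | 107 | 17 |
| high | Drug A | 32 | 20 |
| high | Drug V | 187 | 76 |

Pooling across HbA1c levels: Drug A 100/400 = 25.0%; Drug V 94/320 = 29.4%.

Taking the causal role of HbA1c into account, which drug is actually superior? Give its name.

Drug V

The stratified and pooled comparisons disagree (Drug V wins within each HbA1c; Drug A wins overall), so the answer turns on the causal role of HbA1c.
The imbalance in HbA1c arose from how patients were allocated, not from anything the drug did; and HbA1c independently affects the outcome. The pooled gap is confounded — condition on HbA1c.
Within each level — low: 15.3% vs 3.8%; mid: 33.1% vs 15.9%; high: 62.5% vs 40.6% — Drug V is lower every time.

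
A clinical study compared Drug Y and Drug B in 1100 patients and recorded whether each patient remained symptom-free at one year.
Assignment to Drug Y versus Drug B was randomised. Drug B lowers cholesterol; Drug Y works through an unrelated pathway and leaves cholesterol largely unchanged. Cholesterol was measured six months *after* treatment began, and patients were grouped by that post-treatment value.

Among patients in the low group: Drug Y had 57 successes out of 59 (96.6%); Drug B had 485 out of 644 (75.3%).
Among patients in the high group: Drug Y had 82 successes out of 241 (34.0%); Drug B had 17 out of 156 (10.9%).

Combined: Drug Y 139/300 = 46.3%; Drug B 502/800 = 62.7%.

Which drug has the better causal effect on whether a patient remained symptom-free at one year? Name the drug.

Drug B

The stratified and pooled comparisons disagree (Drug Y wins within each cholesterol; Drug B wins overall), so the answer turns on the causal role of cholesterol.
Cholesterol is downstream of the drug. One should not condition on a consequence of treatment, so the overall rates are the right comparison.
Pooled: Drug Y 46.3% vs Drug B 62.7%; Drug B is higher overall.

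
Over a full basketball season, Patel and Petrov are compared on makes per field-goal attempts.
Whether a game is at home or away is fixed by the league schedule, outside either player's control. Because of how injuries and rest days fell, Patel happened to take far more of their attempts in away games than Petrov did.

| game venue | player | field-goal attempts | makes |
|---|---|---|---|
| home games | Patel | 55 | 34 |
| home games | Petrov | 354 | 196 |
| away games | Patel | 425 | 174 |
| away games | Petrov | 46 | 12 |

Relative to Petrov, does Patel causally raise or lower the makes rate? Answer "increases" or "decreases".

Within every game venue level Patel has the higher rate, yet pooled Petrov does — Simpson's reversal.
Game venue satisfies the back-door criterion: it is not a descendant of the player, and it blocks the spurious path from player to outcome. Adjusting for it (i.e., using the within-game venue rates) gives the causal effect.
Within each level — home games: 61.8% vs 55.4%; away games: 40.9% vs 26.1% — Patel is higher every time.

increases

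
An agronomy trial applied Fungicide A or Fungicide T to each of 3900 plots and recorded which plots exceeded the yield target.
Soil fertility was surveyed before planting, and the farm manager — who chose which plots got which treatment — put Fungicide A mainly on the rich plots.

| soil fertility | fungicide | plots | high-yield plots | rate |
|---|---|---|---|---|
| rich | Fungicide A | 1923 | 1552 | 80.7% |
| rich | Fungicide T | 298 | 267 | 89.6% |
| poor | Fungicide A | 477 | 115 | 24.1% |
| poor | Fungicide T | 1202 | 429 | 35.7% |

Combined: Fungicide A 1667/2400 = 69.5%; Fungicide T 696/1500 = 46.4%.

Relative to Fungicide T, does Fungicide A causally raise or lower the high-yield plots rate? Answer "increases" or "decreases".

The soil fertility-specific comparison favours Fungicide T throughout, but the pooled figures favour Fungicide A. The question is whether to condition on soil fertility.
Here soil fertility is a common cause — it drives both which fungicide a case falls under and the outcome. The crude comparison mixes populations; the stratum-specific rates are the causally relevant ones.
Within each level — rich: 80.7% vs 89.6%; poor: 24.1% vs 35.7% — Fungicide T is higher every time.

decreases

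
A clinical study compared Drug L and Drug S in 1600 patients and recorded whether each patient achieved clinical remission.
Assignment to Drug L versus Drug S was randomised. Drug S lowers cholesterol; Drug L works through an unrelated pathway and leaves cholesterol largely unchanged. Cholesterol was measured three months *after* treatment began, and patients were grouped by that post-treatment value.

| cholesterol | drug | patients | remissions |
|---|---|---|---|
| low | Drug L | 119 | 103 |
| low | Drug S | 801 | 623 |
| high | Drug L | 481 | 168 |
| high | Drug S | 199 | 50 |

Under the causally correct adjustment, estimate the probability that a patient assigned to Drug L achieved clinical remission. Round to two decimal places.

0.45

The stratified and pooled comparisons disagree (Drug L wins within each cholesterol; Drug S wins overall), so the answer turns on the causal role of cholesterol.
Stratifying would compare drugs among patients the drugs themselves sorted into cholesterol groups — a form of selection on an intermediate. The unconditioned pooled rates give the total causal effect.
So P(outcome | do(Drug L)) is just the pooled rate for Drug L: 271/600 = 0.452.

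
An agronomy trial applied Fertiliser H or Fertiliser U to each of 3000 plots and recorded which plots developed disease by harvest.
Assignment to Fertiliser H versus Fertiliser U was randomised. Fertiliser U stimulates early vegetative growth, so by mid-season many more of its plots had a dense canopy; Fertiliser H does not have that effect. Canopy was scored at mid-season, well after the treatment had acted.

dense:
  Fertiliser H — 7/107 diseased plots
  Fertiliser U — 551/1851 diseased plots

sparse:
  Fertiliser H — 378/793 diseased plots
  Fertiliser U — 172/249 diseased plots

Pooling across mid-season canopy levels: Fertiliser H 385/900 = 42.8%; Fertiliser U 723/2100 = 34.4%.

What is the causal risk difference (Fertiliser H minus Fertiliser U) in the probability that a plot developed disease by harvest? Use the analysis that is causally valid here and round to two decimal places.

Mid-season canopy lies on the pathway fertiliser → mid-season canopy → outcome, so adjusting for it blocks the indirect effect. For the total causal effect of fertiliser, use the unadjusted pooled rates.
The causal difference is the pooled difference: 0.428 − 0.344 = +0.083.

+0.08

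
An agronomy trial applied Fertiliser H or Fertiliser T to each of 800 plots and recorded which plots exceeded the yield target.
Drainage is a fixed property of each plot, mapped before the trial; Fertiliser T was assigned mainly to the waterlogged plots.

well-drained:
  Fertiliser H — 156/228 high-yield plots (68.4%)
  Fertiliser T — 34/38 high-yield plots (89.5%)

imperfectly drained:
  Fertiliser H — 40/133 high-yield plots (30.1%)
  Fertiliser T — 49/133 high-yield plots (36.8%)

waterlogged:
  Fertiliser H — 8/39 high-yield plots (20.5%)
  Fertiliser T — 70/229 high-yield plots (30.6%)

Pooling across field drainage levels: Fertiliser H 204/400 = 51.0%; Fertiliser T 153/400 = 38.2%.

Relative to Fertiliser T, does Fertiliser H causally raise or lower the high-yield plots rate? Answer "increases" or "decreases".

The imbalance in field drainage arose from how plots were allocated, not from anything the fertiliser did; and field drainage independently affects the outcome. The pooled gap is confounded — condition on field drainage.
Within each level — well-drained: 68.4% vs 89.5%; imperfectly drained: 30.1% vs 36.8%; waterlogged: 20.5% vs 30.6% — Fertiliser T is higher every time.

decreases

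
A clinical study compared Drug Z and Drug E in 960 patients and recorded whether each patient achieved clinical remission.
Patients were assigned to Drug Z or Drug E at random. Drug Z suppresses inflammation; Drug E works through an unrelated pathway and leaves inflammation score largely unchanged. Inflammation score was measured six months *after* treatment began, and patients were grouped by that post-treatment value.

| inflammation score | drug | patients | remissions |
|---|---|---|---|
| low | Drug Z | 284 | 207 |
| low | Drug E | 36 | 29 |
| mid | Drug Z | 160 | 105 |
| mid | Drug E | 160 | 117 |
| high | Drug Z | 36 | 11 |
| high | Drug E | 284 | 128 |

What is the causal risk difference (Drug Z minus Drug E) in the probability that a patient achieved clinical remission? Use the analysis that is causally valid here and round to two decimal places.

Because the drug influences inflammation score, inflammation score is a post-treatment mediator, not a confounder. Stratifying on it would bias the estimate; the causal effect is the crude pooled difference.
The causal difference is the pooled difference: 0.673 − 0.571 = +0.102.

+0.10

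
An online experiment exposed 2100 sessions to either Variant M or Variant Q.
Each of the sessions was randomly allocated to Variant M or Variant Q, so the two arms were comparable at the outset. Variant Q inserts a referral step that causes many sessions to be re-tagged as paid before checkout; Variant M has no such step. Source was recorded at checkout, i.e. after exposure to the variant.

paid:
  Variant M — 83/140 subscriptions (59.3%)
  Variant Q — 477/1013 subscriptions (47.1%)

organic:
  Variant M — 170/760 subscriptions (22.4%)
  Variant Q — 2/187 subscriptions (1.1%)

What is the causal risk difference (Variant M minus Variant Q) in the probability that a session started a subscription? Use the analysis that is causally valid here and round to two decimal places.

Variant M is higher inside every traffic source stratum but Variant Q is higher in aggregate. Whether to stratify depends on how traffic source relates to the variant.
Traffic source is recorded after the variant and is itself shifted by it — it sits on the causal path from variant to outcome. Conditioning on a mediator would strip out part of the effect we want; the pooled comparison gives the total causal effect.
The causal difference is the pooled difference: 0.281 − 0.399 = -0.118.

-0.12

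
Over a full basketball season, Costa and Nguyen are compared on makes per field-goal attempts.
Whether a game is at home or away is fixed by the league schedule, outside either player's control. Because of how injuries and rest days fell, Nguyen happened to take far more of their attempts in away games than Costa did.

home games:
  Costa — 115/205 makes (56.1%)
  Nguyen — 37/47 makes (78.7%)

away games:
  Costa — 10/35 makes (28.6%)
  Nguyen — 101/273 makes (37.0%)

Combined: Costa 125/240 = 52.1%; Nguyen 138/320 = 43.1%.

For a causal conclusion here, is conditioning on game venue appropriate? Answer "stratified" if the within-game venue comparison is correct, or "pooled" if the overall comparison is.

stratified

Game venue satisfies the back-door criterion: it is not a descendant of the player, and it blocks the spurious path from player to outcome. Adjusting for it (i.e., using the within-game venue rates) gives the causal effect.
Within each level — home games: 56.1% vs 78.7%; away games: 28.6% vs 37.0% — Nguyen is higher every time.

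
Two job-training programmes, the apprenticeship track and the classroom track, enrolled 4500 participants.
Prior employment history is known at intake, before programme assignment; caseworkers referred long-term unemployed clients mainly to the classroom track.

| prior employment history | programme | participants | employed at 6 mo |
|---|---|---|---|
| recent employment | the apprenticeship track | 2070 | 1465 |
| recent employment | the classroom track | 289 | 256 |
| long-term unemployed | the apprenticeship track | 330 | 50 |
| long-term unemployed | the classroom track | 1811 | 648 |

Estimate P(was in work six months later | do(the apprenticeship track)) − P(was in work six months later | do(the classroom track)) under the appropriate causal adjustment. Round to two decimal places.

-0.19

Since prior employment history is a pre-existing factor (not a product of the programme) and it affects the outcome on its own, it is a confounder. The stratified rates, not the pooled rate, identify the causal effect.
Adjusting over the population distribution of prior employment history: 0.524·(0.708−0.886) + 0.476·(0.152−0.358) = -0.192.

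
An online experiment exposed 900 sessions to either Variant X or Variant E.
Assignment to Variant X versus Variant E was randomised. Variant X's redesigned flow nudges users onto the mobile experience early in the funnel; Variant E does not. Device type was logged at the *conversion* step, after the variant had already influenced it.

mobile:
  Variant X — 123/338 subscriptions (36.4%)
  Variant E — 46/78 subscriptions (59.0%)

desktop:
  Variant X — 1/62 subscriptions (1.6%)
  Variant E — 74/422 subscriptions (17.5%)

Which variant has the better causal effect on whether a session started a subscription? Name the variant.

Variant X

The stratified and pooled comparisons disagree (Variant E wins within each device type; Variant X wins overall), so the answer turns on the causal role of device type.
Device type is recorded after the variant and is itself shifted by it — it sits on the causal path from variant to outcome. Conditioning on a mediator would strip out part of the effect we want; the pooled comparison gives the total causal effect.
Pooled: Variant X 31.0% vs Variant E 24.0%; Variant X is higher overall.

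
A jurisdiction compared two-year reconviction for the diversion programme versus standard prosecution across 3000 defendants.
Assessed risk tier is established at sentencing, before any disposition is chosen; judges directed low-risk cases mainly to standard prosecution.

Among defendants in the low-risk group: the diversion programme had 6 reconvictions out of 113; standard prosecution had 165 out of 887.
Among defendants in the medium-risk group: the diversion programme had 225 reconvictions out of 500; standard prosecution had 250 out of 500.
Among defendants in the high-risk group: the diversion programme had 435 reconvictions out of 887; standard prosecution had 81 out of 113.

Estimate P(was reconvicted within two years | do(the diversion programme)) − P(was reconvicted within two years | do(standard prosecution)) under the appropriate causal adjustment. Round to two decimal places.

Nothing the disposition does changes assessed risk tier; the imbalance is an allocation artefact. With assessed risk tier also predicting the outcome, the pooled figure is confounded, and the within-stratum comparison is the causal one.
Adjusting over the population distribution of assessed risk tier: 0.333·(0.053−0.186) + 0.333·(0.450−0.500) + 0.333·(0.490−0.717) = -0.136.

-0.14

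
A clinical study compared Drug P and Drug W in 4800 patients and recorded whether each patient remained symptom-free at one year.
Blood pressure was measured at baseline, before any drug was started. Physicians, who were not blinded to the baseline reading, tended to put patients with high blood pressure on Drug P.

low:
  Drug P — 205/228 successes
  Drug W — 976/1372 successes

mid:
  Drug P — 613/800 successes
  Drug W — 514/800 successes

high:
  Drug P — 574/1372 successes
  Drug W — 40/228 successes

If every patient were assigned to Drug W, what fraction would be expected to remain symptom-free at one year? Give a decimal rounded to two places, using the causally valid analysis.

0.51

Since blood pressure is a pre-existing factor (not a product of the drug) and it affects the outcome on its own, it is a confounder. The stratified rates, not the pooled rate, identify the causal effect.
Standardising Drug W to the population blood pressure mix: 0.333·976/1372 + 0.333·514/800 + 0.333·40/228 = 0.510.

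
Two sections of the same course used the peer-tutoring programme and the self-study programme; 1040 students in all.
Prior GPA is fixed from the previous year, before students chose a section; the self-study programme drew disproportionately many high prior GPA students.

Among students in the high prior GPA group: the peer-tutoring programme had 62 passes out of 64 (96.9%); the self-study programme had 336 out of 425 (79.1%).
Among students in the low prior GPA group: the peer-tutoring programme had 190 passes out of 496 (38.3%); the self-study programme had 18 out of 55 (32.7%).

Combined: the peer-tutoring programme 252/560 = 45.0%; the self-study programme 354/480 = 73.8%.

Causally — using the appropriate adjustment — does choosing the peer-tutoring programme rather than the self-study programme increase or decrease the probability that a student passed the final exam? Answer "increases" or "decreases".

the peer-tutoring programme is higher inside every prior GPA band stratum but the self-study programme is higher in aggregate. Whether to stratify depends on how prior GPA band relates to the teaching method.
Prior GPA band satisfies the back-door criterion: it is not a descendant of the teaching method, and it blocks the spurious path from teaching method to outcome. Adjusting for it (i.e., using the within-prior GPA band rates) gives the causal effect.
Within each level — high prior GPA: 96.9% vs 79.1%; low prior GPA: 38.3% vs 32.7% — the peer-tutoring programme is higher every time.

increases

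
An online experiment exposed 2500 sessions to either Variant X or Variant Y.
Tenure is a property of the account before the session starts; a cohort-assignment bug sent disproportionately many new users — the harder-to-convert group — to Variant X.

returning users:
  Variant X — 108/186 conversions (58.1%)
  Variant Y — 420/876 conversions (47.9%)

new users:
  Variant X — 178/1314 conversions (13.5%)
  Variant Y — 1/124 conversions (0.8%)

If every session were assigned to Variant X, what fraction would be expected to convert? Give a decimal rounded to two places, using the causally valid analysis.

User tenure satisfies the back-door criterion: it is not a descendant of the variant, and it blocks the spurious path from variant to outcome. Adjusting for it (i.e., using the within-user tenure rates) gives the causal effect.
Standardising Variant X to the population user tenure mix: 0.425·108/186 + 0.575·178/1314 = 0.325.

0.32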